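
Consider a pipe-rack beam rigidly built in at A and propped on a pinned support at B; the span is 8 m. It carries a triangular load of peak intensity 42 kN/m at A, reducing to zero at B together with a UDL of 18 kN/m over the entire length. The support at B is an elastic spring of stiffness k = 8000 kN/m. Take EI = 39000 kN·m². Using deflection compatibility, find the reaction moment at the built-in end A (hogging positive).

Take the reaction at B as the redundant and release it; the primary structure is a cantilever fixed at A.
Deflection at B on the released cantilever, summing each load's contribution:
  triangular load, peak 42 at the fixed end: w₀L⁴/(30EI) = 5734/EI
  UDL 18: wL⁴/(8EI) = 9216/EI
  δ_0 = 14950/EI
Tip deflection under a unit load at B: L³/(3EI) = 170.7/EI.
With EI = 39000 kN·m²: δ_0 = 0.38334 m and δ_{BB} = 0.004376 m/kN.
Compatibility — the spring shortens by R_B/k under the reaction it provides: δ_0 − R_B·δ_{BB} = R_B/k. With 1/k = 0.000125 m/kN, R_B = δ_0 / (δ_{BB} + 1/k) = 0.38334 / (0.004376 + 0.000125) = 85.17 kN.
Moment equilibrium about A: M_A = Σ(load moments about A) − R_B·L = 1024 − 85.17×8 = 342.7 kN·m.

M_A = 342.7 kN·m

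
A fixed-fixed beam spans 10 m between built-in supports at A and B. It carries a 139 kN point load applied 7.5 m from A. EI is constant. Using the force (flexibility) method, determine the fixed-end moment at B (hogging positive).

M_B = 195.5 kN·m

Release both end moments; the primary structure is a simply-supported span AB with redundants M_A and M_B.
On the primary (simply-supported) span, the end slopes from the loading are:
  at A: point load 139 at a = 7.5: Pab(L + b)/(6LEI) = 543/EI
  at B: point load 139 at a = 7.5: Pab(L + a)/(6LEI) = 760.2/EI
  θ_A0 = 543/EI,  θ_B0 = 760.2/EI
Flexibility coefficients: a unit moment at one end gives L/(3EI) there and L/(6EI) at the far end, so f₁₁ = f₂₂ = 3.333/EI and f₁₂ = f₂₁ = 1.667/EI.
Compatibility — zero rotation at each built-in end:
  3.333 M_A + 1.667 M_B = 543
  1.667 M_A + 3.333 M_B = 760.2
Solving the pair gives M_A = 65.16 kN·m and M_B = 195.5 kN·m (hogging).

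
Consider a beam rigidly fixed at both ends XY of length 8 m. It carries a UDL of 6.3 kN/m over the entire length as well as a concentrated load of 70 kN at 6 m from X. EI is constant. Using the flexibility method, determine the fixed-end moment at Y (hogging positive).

Release both end moments; the primary structure is a simply-supported span XY with redundants M_X and M_Y.
On the primary (simply-supported) span, the end slopes from the loading are:
  at X: UDL 6.3: wL³/(24EI) = 134.4/EI
  at Y: UDL 6.3: wL³/(24EI) = 134.4/EI
  at X: point load 70 at a = 6: Pab(L + b)/(6LEI) = 175/EI
  at Y: point load 70 at a = 6: Pab(L + a)/(6LEI) = 245/EI
  θ_X0 = 309.4/EI,  θ_Y0 = 379.4/EI
Flexibility coefficients: a unit moment at one end gives L/(3EI) there and L/(6EI) at the far end, so f₁₁ = f₂₂ = 2.667/EI and f₁₂ = f₂₁ = 1.333/EI.
Compatibility — zero rotation at each built-in end:
  2.667 M_X + 1.333 M_Y = 309.4
  1.333 M_X + 2.667 M_Y = 379.4
Solving the pair gives M_X = 59.85 kN·m and M_Y = 112.3 kN·m (hogging).

M_Y = 112.3 kN·m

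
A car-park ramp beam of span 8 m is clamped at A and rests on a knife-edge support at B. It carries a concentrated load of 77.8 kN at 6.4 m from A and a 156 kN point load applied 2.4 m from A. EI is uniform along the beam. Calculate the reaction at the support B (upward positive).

R_B = 73.73 kN

Release the roller at B. Primary structure: cantilever fixed at A.
Primary-structure tip deflection at B by superposition:
  point load 77.8 at a = 6.4: Pa²(3L − a)/(6EI) = 9348/EI
  point load 156 at a = 2.4: Pa²(3L − a)/(6EI) = 3235/EI
  δ_0 = 12582/EI
Flexibility coefficient — unit upward force at B: δ_{BB} = L³/(3EI) = 170.7/EI.
Compatibility at B: δ_0 − R_B·δ_{BB} = 0, so R_B = 12582/170.7 = 73.73 kN.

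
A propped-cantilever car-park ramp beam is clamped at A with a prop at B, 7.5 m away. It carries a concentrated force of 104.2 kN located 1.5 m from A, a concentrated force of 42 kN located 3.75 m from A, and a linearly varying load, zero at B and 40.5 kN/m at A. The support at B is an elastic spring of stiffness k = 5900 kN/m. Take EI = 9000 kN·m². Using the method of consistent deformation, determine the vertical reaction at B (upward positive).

Choose R_B as the redundant. The primary structure is the cantilever fixed at A.
Primary-structure tip deflection at B by superposition:
  point load 104.2 at a = 1.5: Pa²(3L − a)/(6EI) = 820.6/EI
  point load 42 at a = 3.75: Pa²(3L − a)/(6EI) = 1846/EI
  triangular load, peak 40.5 at the fixed end: w₀L⁴/(30EI) = 4271/EI
  δ_0 = 6938/EI
Tip deflection under a unit load at B: L³/(3EI) = 140.6/EI.
With EI = 9000 kN·m²: δ_0 = 0.77086 m and δ_{BB} = 0.015625 m/kN.
Compatibility — the spring shortens by R_B/k under the reaction it provides: δ_0 − R_B·δ_{BB} = R_B/k. With 1/k = 0.000169 m/kN, R_B = δ_0 / (δ_{BB} + 1/k) = 0.77086 / (0.015625 + 0.000169) = 48.81 kN.

R_B = 48.81 kN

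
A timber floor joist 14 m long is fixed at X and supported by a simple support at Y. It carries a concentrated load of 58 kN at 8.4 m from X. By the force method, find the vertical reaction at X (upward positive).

R_X = 32.94 kN

Remove the prop at Y; the released (primary) structure is a cantilever built in at X.
Deflection at Y on the released cantilever, summing each load's contribution:
  point load 58 at a = 8.4: Pa²(3L − a)/(6EI) = 22918/EI
Flexibility coefficient — unit upward force at Y: δ_{YY} = L³/(3EI) = 914.7/EI.
The prop prevents deflection at Y: R_Y = δ_0/δ_{YY} = 22918/914.7 = 25.06 kN.
Vertical equilibrium: R_X = ΣP − R_Y = 58 − 25.06 = 32.94 kN.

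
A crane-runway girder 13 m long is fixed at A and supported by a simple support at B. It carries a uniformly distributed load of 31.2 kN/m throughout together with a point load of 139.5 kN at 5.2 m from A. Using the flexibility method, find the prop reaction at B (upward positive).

R_B = 181.1 kN

Take the reaction at B as the redundant and release it; the primary structure is a cantilever fixed at A.
Downward deflection at the released point B due to the loads:
  UDL 31.2: wL⁴/(8EI) = 111388/EI
  point load 139.5 at a = 5.2: Pa²(3L − a)/(6EI) = 21249/EI
  δ_0 = 132637/EI
Tip deflection under a unit load at B: L³/(3EI) = 732.3/EI.
Compatibility at B: δ_0 − R_B·δ_{BB} = 0, so R_B = 132637/732.3 = 181.1 kN.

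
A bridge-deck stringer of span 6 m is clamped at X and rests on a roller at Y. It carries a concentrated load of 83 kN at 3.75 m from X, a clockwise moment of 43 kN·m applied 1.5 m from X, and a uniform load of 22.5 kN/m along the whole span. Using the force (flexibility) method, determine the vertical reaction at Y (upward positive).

Remove the prop at Y; the released (primary) structure is a cantilever built in at X.
Primary-structure tip deflection at Y by superposition:
  point load 83 at a = 3.75: Pa²(3L − a)/(6EI) = 2772/EI
  clockwise couple 43 at a = 1.5: M₀a(2L − a)/(2EI) = 338.6/EI
  UDL 22.5: wL⁴/(8EI) = 3645/EI
  δ_0 = 6756/EI
Tip deflection under a unit load at Y: L³/(3EI) = 72/EI.
Compatibility at Y: δ_0 − R_Y·δ_{YY} = 0, so R_Y = 6756/72 = 93.83 kN.

R_Y = 93.83 kN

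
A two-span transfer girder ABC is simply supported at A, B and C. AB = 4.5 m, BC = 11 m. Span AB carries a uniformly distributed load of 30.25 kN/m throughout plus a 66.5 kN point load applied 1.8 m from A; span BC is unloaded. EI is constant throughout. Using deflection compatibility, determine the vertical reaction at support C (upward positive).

Insert a hinge at B; M_B is the redundant, and each span becomes simply supported.
Discontinuity in slope at B on the released structure — sum the simple-span end rotations:
  span AB: UDL 30.25: wL³/(24EI) = 114.9/EI
  span AB: point load 66.5 at a = 1.8: Pab(L + a)/(6LEI) = 75.41/EI
  relative rotation θ_0 = (190.3 + 0)/EI = 190.3/EI
A unit hogging moment at B produces rotation L₁/(3EI) + L₂/(3EI) = 5.167/EI.
Compatibility: M_B·(L₁+L₂)/(3EI) = θ_0, giving M_B = 36.83 kN·m (hogging).
Span BC, ΣM about C: R_B^{BC}·11 = 0 + 36.83, so R_B^{BC} = 3.348 kN and R_C = 0 − 3.348 = -3.348 kN.

R_C = -3.348 kN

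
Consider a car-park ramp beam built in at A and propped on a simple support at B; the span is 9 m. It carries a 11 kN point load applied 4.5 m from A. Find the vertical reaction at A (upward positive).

R_A = 7.562 kN

Remove the prop at B; the released (primary) structure is a cantilever built in at A.
Free-end deflection of the primary structure under the applied loading (downward +):
  point load 11 at a = 4.5: Pa²(3L − a)/(6EI) = 835.3/EI
Flexibility coefficient — unit upward force at B: δ_{BB} = L³/(3EI) = 243/EI.
The prop prevents deflection at B: R_B = δ_0/δ_{BB} = 835.3/243 = 3.438 kN.
Vertical equilibrium: R_A = ΣP − R_B = 11 − 3.438 = 7.562 kN.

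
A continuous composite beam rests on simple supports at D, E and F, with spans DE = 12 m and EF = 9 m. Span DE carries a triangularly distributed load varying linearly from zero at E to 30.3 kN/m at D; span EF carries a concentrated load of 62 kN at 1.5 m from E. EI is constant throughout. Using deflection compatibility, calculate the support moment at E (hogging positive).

Release continuity at E by inserting a hinge; the redundant is the internal moment M_E. The primary structure is two simply-supported spans DE and EF.
Discontinuity in slope at E on the released structure — sum the simple-span end rotations:
  span DE: triangular load, peak 30.3: 7w₀L³/(360EI) = 1018/EI
  span EF: point load 62 at a = 1.5: Pab(L + b)/(6LEI) = 213.1/EI
  relative rotation θ_0 = (1018 + 213.1)/EI = 1231/EI
A unit hogging moment at E produces rotation L₁/(3EI) + L₂/(3EI) = 7/EI.
Compatibility: M_E·(L₁+L₂)/(3EI) = θ_0, giving M_E = 175.9 kN·m (hogging).

M_E = 175.9 kN·m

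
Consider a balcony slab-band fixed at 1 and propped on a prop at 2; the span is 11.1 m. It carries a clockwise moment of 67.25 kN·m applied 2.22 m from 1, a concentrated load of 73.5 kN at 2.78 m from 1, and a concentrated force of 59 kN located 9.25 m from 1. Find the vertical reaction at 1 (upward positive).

R_1 = 78.5 kN

Take the reaction at 2 as the redundant and release it; the primary structure is a cantilever fixed at 1.
Free-end deflection of the primary structure under the applied loading (downward +):
  clockwise couple 67.25 at a = 2.22: M₀a(2L − a)/(2EI) = 1491/EI
  point load 73.5 at a = 2.78: Pa²(3L − a)/(6EI) = 2889/EI
  point load 59 at a = 9.25: Pa²(3L − a)/(6EI) = 20235/EI
  δ_0 = 24616/EI
Tip deflection under a unit load at 2: L³/(3EI) = 455.9/EI.
Compatibility at 2: δ_0 − R_2·δ_{22} = 0, so R_2 = 24616/455.9 = 54 kN.
Vertical equilibrium: R_1 = ΣP − R_2 = 132.5 − 54 = 78.5 kN.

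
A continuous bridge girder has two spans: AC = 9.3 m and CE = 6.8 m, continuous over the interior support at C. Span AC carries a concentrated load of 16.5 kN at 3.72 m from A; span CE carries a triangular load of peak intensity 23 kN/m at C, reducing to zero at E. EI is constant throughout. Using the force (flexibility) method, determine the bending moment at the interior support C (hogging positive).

Release continuity at C by inserting a hinge; the redundant is the internal moment M_C. The primary structure is two simply-supported spans AC and CE.
Rotations at C on the released spans (each span's end-slope, ×1/EI):
  span AC: point load 16.5 at a = 3.72: Pab(L + a)/(6LEI) = 79.92/EI
  span CE: triangular load, peak 23: w₀L³/(45EI) = 160.7/EI
  relative rotation θ_0 = (79.92 + 160.7)/EI = 240.6/EI
A unit hogging moment at C produces rotation L₁/(3EI) + L₂/(3EI) = 5.367/EI.
Slope continuity at C: θ_0 = M_C·5.367/EI, so M_C = 240.6/5.367 = 44.84 kN·m (hogging).

M_C = 44.84 kN·m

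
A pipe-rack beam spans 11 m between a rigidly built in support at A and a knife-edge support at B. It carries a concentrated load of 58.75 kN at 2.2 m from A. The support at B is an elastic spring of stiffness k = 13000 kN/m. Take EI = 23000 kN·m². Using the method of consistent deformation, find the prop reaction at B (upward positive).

R_B = 3.277 kN

Take the reaction at B as the redundant and release it; the primary structure is a cantilever fixed at A.
Deflection at B on the released cantilever, summing each load's contribution:
  point load 58.75 at a = 2.2: Pa²(3L − a)/(6EI) = 1460/EI
Flexibility coefficient — unit upward force at B: δ_{BB} = L³/(3EI) = 443.7/EI.
With EI = 23000 kN·m²: δ_0 = 0.063464 m and δ_{BB} = 0.01929 m/kN.
Compatibility — the spring shortens by R_B/k under the reaction it provides: δ_0 − R_B·δ_{BB} = R_B/k. With 1/k = 0.000077 m/kN, R_B = δ_0 / (δ_{BB} + 1/k) = 0.063464 / (0.01929 + 0.000077) = 3.277 kN.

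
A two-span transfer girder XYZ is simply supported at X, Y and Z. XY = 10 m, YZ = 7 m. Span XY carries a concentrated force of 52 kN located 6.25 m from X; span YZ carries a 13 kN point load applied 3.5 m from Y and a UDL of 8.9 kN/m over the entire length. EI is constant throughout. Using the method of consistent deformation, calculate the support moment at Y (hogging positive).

M_Y = 87.72 kN·m

Take M_Y as the redundant. Released structure: two simple spans XY and YZ with a hinge at Y.
Rotations at Y on the released spans (each span's end-slope, ×1/EI):
  span XY: point load 52 at a = 6.25: Pab(L + a)/(6LEI) = 330.1/EI
  span YZ: point load 13 at a = 3.5: Pab(L + b)/(6LEI) = 39.81/EI
  span YZ: UDL 8.9: wL³/(24EI) = 127.2/EI
  relative rotation θ_0 = (330.1 + 167)/EI = 497.1/EI
A unit hogging moment at Y produces rotation L₁/(3EI) + L₂/(3EI) = 5.667/EI.
Compatibility: M_Y·(L₁+L₂)/(3EI) = θ_0, giving M_Y = 87.72 kN·m (hogging).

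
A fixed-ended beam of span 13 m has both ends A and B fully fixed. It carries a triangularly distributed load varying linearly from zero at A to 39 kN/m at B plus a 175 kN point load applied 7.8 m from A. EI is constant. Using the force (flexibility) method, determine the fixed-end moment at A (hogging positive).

Take the two fixed-end moments M_A, M_B as redundants; the released structure is the simple span AB.
Simple-span end rotations at A and B under the given loads:
  at A: triangular load, peak 39: 7w₀L³/(360EI) = 1666/EI
  at B: triangular load, peak 39: w₀L³/(45EI) = 1904/EI
  at A: point load 175 at a = 7.8: Pab(L + b)/(6LEI) = 1656/EI
  at B: point load 175 at a = 7.8: Pab(L + a)/(6LEI) = 1893/EI
  θ_A0 = 3322/EI,  θ_B0 = 3797/EI
Flexibility coefficients: a unit moment at one end gives L/(3EI) there and L/(6EI) at the far end, so f₁₁ = f₂₂ = 4.333/EI and f₁₂ = f₂₁ = 2.167/EI.
Compatibility — zero rotation at each built-in end:
  4.333 M_A + 2.167 M_B = 3322
  2.167 M_A + 4.333 M_B = 3797
Solving the pair gives M_A = 438.1 kN·m and M_B = 657.1 kN·m (hogging).

M_A = 438.1 kN·m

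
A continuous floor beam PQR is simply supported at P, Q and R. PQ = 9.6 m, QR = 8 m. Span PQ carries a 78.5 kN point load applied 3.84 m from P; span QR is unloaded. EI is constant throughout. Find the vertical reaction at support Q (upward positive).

R_Q = 47.23 kN

Release continuity at Q by inserting a hinge; the redundant is the internal moment M_Q. The primary structure is two simply-supported spans PQ and QR.
Discontinuity in slope at Q on the released structure — sum the simple-span end rotations:
  span PQ: point load 78.5 at a = 3.84: Pab(L + a)/(6LEI) = 405.1/EI
  relative rotation θ_0 = (405.1 + 0)/EI = 405.1/EI
A unit hogging moment at Q produces rotation L₁/(3EI) + L₂/(3EI) = 5.867/EI.
Slope continuity at Q: θ_0 = M_Q·5.867/EI, so M_Q = 405.1/5.867 = 69.06 kN·m (hogging).
Span PQ, ΣM about P with M_Q applied at Q: R_Q^{PQ}·9.6 = 301.4 + 69.06, so R_Q^{PQ} = 38.59 kN and R_P = 78.5 − 38.59 = 39.91 kN.
Span QR, ΣM about R: R_Q^{QR}·8 = 0 + 69.06, so R_Q^{QR} = 8.632 kN and R_R = 0 − 8.632 = -8.632 kN.
R_Q = 38.59 + 8.632 = 47.23 kN.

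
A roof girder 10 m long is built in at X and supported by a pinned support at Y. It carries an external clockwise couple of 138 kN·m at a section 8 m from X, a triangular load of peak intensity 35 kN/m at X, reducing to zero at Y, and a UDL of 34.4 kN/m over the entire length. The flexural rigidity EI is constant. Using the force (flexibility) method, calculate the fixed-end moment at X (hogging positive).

M_X = 602.6 kN·m

Release the roller at Y. Primary structure: cantilever fixed at X.
Free-end deflection of the primary structure under the applied loading (downward +):
  clockwise couple 138 at a = 8: M₀a(2L − a)/(2EI) = 6624/EI
  triangular load, peak 35 at the fixed end: w₀L⁴/(30EI) = 11667/EI
  UDL 34.4: wL⁴/(8EI) = 43000/EI
  δ_0 = 61291/EI
Tip deflection under a unit load at Y: L³/(3EI) = 333.3/EI.
The prop prevents deflection at Y: R_Y = δ_0/δ_{YY} = 61291/333.3 = 183.9 kN.
Moment equilibrium about X: M_X = Σ(load moments about X) − R_Y·L = 2441 − 183.9×10 = 602.6 kN·m.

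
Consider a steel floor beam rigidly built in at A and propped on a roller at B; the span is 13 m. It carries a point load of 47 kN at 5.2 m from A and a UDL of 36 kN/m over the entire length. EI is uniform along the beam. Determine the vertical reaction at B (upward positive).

R_B = 185.3 kN

Remove the prop at B; the released (primary) structure is a cantilever built in at A.
Free-end deflection of the primary structure under the applied loading (downward +):
  point load 47 at a = 5.2: Pa²(3L − a)/(6EI) = 7159/EI
  UDL 36: wL⁴/(8EI) = 128524/EI
  δ_0 = 135684/EI
Flexibility coefficient — unit upward force at B: δ_{BB} = L³/(3EI) = 732.3/EI.
The prop prevents deflection at B: R_B = δ_0/δ_{BB} = 135684/732.3 = 185.3 kN.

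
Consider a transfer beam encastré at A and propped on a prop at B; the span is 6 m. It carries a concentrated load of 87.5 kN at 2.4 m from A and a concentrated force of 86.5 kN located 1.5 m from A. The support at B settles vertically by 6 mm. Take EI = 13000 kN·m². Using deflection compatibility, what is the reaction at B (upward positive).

R_B = 24.55 kN

Choose R_B as the redundant. The primary structure is the cantilever fixed at A.
Primary-structure tip deflection at B by superposition:
  point load 87.5 at a = 2.4: Pa²(3L − a)/(6EI) = 1310/EI
  point load 86.5 at a = 1.5: Pa²(3L − a)/(6EI) = 535.2/EI
  δ_0 = 1846/EI
Tip deflection under a unit load at B: L³/(3EI) = 72/EI.
With EI = 13000 kN·m²: δ_0 = 0.14197 m and δ_{BB} = 0.005538 m/kN.
Compatibility — the beam at B must follow the support down by 0.006 m: δ_0 − R_B·δ_{BB} = 0.006, so R_B = (0.14197 − 0.006)/0.005538 = 24.55 kN.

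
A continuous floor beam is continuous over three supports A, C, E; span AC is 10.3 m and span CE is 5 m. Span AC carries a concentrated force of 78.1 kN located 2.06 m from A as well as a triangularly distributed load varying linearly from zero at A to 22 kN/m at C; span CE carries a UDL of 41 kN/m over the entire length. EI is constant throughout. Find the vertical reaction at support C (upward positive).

R_C = 252.7 kN

Take M_C as the redundant. Released structure: two simple spans AC and CE with a hinge at C.
Rotations at C on the released spans (each span's end-slope, ×1/EI):
  span AC: point load 78.1 at a = 2.06: Pab(L + a)/(6LEI) = 265.1/EI
  span AC: triangular load, peak 22: w₀L³/(45EI) = 534.2/EI
  span CE: UDL 41: wL³/(24EI) = 213.5/EI
  relative rotation θ_0 = (799.4 + 213.5)/EI = 1013/EI
A unit hogging moment at C produces rotation L₁/(3EI) + L₂/(3EI) = 5.1/EI.
Slope continuity at C: θ_0 = M_C·5.1/EI, so M_C = 1013/5.1 = 198.6 kN·m (hogging).
Span AC, ΣM about A with M_C applied at C: R_C^{AC}·10.3 = 938.9 + 198.6, so R_C^{AC} = 110.4 kN and R_A = 191.4 − 110.4 = 80.96 kN.
Span CE, ΣM about E: R_C^{CE}·5 = 512.5 + 198.6, so R_C^{CE} = 142.2 kN and R_E = 205 − 142.2 = 62.78 kN.
R_C = 110.4 + 142.2 = 252.7 kN.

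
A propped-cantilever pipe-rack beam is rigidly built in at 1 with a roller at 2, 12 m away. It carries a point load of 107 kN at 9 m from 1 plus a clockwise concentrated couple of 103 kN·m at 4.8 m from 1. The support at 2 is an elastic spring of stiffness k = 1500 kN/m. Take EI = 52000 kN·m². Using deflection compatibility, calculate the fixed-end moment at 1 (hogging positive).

M_1 = 206.3 kN·m

Choose R_2 as the redundant. The primary structure is the cantilever fixed at 1.
Free-end deflection of the primary structure under the applied loading (downward +):
  point load 107 at a = 9: Pa²(3L − a)/(6EI) = 39002/EI
  clockwise couple 103 at a = 4.8: M₀a(2L − a)/(2EI) = 4746/EI
  δ_0 = 43748/EI
Flexibility coefficient — unit upward force at 2: δ_{22} = L³/(3EI) = 576/EI.
With EI = 52000 kN·m²: δ_0 = 0.8413 m and δ_{22} = 0.011077 m/kN.
Compatibility — the spring shortens by R_2/k under the reaction it provides: δ_0 − R_2·δ_{22} = R_2/k. With 1/k = 0.000667 m/kN, R_2 = δ_0 / (δ_{22} + 1/k) = 0.8413 / (0.011077 + 0.000667) = 71.64 kN.
Moment equilibrium about 1: M_1 = Σ(load moments about 1) − R_2·L = 1066 − 71.64×12 = 206.3 kN·m.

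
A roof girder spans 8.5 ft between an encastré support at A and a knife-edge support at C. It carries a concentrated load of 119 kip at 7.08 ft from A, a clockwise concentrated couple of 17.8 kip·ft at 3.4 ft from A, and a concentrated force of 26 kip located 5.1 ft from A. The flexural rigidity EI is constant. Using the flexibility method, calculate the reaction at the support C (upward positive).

Remove the prop at C; the released (primary) structure is a cantilever built in at A.
Downward deflection at the released point C due to the loads:
  point load 119 at a = 7.08: Pa²(3L − a)/(6EI) = 18313/EI
  clockwise couple 17.8 at a = 3.4: M₀a(2L − a)/(2EI) = 411.5/EI
  point load 26 at a = 5.1: Pa²(3L − a)/(6EI) = 2299/EI
  δ_0 = 21023/EI
Flexibility coefficient — unit upward force at C: δ_{CC} = L³/(3EI) = 204.7/EI.
Compatibility at C: δ_0 − R_C·δ_{CC} = 0, so R_C = 21023/204.7 = 102.7 kip.

R_C = 102.7 kip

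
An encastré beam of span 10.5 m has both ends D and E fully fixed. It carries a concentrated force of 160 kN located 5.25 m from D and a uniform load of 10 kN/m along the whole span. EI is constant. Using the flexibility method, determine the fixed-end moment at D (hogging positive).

Release both end moments; the primary structure is a simply-supported span DE with redundants M_D and M_E.
End rotations of the released simple span under the applied load (×1/EI):
  at D: point load 160 at a = 5.25: Pab(L + b)/(6LEI) = 1102/EI
  at E: point load 160 at a = 5.25: Pab(L + a)/(6LEI) = 1102/EI
  at D: UDL 10: wL³/(24EI) = 482.3/EI
  at E: UDL 10: wL³/(24EI) = 482.3/EI
  θ_D0 = 1585/EI,  θ_E0 = 1585/EI
Flexibility coefficients: a unit moment at one end gives L/(3EI) there and L/(6EI) at the far end, so f₁₁ = f₂₂ = 3.5/EI and f₁₂ = f₂₁ = 1.75/EI.
Compatibility — zero rotation at each built-in end:
  3.5 M_D + 1.75 M_E = 1585
  1.75 M_D + 3.5 M_E = 1585
Solving the pair gives M_D = 301.9 kN·m and M_E = 301.9 kN·m (hogging).

M_D = 301.9 kN·m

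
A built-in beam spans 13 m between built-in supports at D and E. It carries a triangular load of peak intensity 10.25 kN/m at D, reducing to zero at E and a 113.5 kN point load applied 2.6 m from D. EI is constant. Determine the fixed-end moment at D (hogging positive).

Release both end moments; the primary structure is a simply-supported span DE with redundants M_D and M_E.
Simple-span end rotations at D and E under the given loads:
  at D: triangular load, peak 10.25: w₀L³/(45EI) = 500.4/EI
  at E: triangular load, peak 10.25: 7w₀L³/(360EI) = 437.9/EI
  at D: point load 113.5 at a = 2.6: Pab(L + b)/(6LEI) = 920.7/EI
  at E: point load 113.5 at a = 2.6: Pab(L + a)/(6LEI) = 613.8/EI
  θ_D0 = 1421/EI,  θ_E0 = 1052/EI
Flexibility coefficients: a unit moment at one end gives L/(3EI) there and L/(6EI) at the far end, so f₁₁ = f₂₂ = 4.333/EI and f₁₂ = f₂₁ = 2.167/EI.
Compatibility — zero rotation at each built-in end:
  4.333 M_D + 2.167 M_E = 1421
  2.167 M_D + 4.333 M_E = 1052
Solving the pair gives M_D = 275.5 kN·m and M_E = 105 kN·m (hogging).

M_D = 275.5 kN·m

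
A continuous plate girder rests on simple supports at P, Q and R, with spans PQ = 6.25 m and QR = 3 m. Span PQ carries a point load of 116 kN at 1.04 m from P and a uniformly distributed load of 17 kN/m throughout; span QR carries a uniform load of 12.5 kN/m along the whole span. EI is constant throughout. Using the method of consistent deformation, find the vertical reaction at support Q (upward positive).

Take M_Q as the redundant. Released structure: two simple spans PQ and QR with a hinge at Q.
End slopes at the hinge Q, treating each span as simply supported:
  span PQ: point load 116 at a = 1.04: Pab(L + a)/(6LEI) = 122.2/EI
  span PQ: UDL 17: wL³/(24EI) = 172.9/EI
  span QR: UDL 12.5: wL³/(24EI) = 14.06/EI
  relative rotation θ_0 = (295.1 + 14.06)/EI = 309.2/EI
A unit hogging moment at Q produces rotation L₁/(3EI) + L₂/(3EI) = 3.083/EI.
Slope continuity at Q: θ_0 = M_Q·3.083/EI, so M_Q = 309.2/3.083 = 100.3 kN·m (hogging).
Span PQ, ΣM about P with M_Q applied at Q: R_Q^{PQ}·6.25 = 452.7 + 100.3, so R_Q^{PQ} = 88.47 kN and R_P = 222.2 − 88.47 = 133.8 kN.
Span QR, ΣM about R: R_Q^{QR}·3 = 56.25 + 100.3, so R_Q^{QR} = 52.18 kN and R_R = 37.5 − 52.18 = -14.68 kN.
R_Q = 88.47 + 52.18 = 140.6 kN.

R_Q = 140.6 kN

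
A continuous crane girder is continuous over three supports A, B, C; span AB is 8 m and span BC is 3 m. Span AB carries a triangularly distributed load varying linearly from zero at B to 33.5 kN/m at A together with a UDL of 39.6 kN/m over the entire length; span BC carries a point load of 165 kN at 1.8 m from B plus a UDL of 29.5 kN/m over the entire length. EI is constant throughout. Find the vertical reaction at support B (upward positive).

Insert a hinge at B; M_B is the redundant, and each span becomes simply supported.
Discontinuity in slope at B on the released structure — sum the simple-span end rotations:
  span AB: triangular load, peak 33.5: 7w₀L³/(360EI) = 333.5/EI
  span AB: UDL 39.6: wL³/(24EI) = 844.8/EI
  span BC: point load 165 at a = 1.8: Pab(L + b)/(6LEI) = 83.16/EI
  span BC: UDL 29.5: wL³/(24EI) = 33.19/EI
  relative rotation θ_0 = (1178 + 116.3)/EI = 1295/EI
A unit hogging moment at B produces rotation L₁/(3EI) + L₂/(3EI) = 3.667/EI.
Slope continuity at B: θ_0 = M_B·3.667/EI, so M_B = 1295/3.667 = 353.1 kN·m (hogging).
Span AB, ΣM about A with M_B applied at B: R_B^{AB}·8 = 1625 + 353.1, so R_B^{AB} = 247.2 kN and R_A = 450.8 − 247.2 = 203.6 kN.
Span BC, ΣM about C: R_B^{BC}·3 = 330.8 + 353.1, so R_B^{BC} = 227.9 kN and R_C = 253.5 − 227.9 = 25.55 kN.
R_B = 247.2 + 227.9 = 475.1 kN.

R_B = 475.1 kN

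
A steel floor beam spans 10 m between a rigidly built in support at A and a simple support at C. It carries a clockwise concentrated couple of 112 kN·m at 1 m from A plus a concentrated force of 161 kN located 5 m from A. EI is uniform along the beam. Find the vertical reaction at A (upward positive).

R_A = 107.5 kN

Release the roller at C. Primary structure: cantilever fixed at A.
Deflection at C on the released cantilever, summing each load's contribution:
  clockwise couple 112 at a = 1: M₀a(2L − a)/(2EI) = 1064/EI
  point load 161 at a = 5: Pa²(3L − a)/(6EI) = 16771/EI
  δ_0 = 17835/EI
Tip deflection under a unit load at C: L³/(3EI) = 333.3/EI.
Compatibility at C: δ_0 − R_C·δ_{CC} = 0, so R_C = 17835/333.3 = 53.5 kN.
Vertical equilibrium: R_A = ΣP − R_C = 161 − 53.5 = 107.5 kN.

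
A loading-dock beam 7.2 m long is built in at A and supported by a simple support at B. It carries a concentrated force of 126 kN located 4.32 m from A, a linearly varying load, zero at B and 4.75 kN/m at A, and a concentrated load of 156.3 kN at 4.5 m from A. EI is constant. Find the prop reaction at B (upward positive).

R_B = 130.4 kN

Take the reaction at B as the redundant and release it; the primary structure is a cantilever fixed at A.
Free-end deflection of the primary structure under the applied loading (downward +):
  point load 126 at a = 4.32: Pa²(3L − a)/(6EI) = 6772/EI
  triangular load, peak 4.75 at the fixed end: w₀L⁴/(30EI) = 425.5/EI
  point load 156.3 at a = 4.5: Pa²(3L − a)/(6EI) = 9020/EI
  δ_0 = 16218/EI
Flexibility coefficient — unit upward force at B: δ_{BB} = L³/(3EI) = 124.4/EI.
Compatibility at B: δ_0 − R_B·δ_{BB} = 0, so R_B = 16218/124.4 = 130.4 kN.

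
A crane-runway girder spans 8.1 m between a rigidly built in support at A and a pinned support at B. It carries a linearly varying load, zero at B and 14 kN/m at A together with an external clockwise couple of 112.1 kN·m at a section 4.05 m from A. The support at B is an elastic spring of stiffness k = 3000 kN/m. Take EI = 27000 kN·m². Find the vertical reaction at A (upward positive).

R_A = 31.09 kN

Release the roller at B. Primary structure: cantilever fixed at A.
Primary-structure tip deflection at B by superposition:
  triangular load, peak 14 at the fixed end: w₀L⁴/(30EI) = 2009/EI
  clockwise couple 112.1 at a = 4.05: M₀a(2L − a)/(2EI) = 2758/EI
  δ_0 = 4767/EI
Tip deflection under a unit load at B: L³/(3EI) = 177.1/EI.
With EI = 27000 kN·m²: δ_0 = 0.17655 m and δ_{BB} = 0.006561 m/kN.
Compatibility — the spring shortens by R_B/k under the reaction it provides: δ_0 − R_B·δ_{BB} = R_B/k. With 1/k = 0.000333 m/kN, R_B = δ_0 / (δ_{BB} + 1/k) = 0.17655 / (0.006561 + 0.000333) = 25.61 kN.
Vertical equilibrium: R_A = ΣP − R_B = 56.7 − 25.61 = 31.09 kN.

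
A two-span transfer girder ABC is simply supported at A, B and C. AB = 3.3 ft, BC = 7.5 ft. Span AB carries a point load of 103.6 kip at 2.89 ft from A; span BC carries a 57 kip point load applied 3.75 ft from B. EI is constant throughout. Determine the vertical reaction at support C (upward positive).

Take M_B as the redundant. Released structure: two simple spans AB and BC with a hinge at B.
Rotations at B on the released spans (each span's end-slope, ×1/EI):
  span AB: point load 103.6 at a = 2.89: Pab(L + a)/(6LEI) = 38.38/EI
  span BC: point load 57 at a = 3.75: Pab(L + b)/(6LEI) = 200.4/EI
  relative rotation θ_0 = (38.38 + 200.4)/EI = 238.8/EI
A unit hogging moment at B produces rotation L₁/(3EI) + L₂/(3EI) = 3.6/EI.
Compatibility: M_B·(L₁+L₂)/(3EI) = θ_0, giving M_B = 66.32 kip·ft (hogging).
Span BC, ΣM about C: R_B^{BC}·7.5 = 213.8 + 66.32, so R_B^{BC} = 37.34 kip and R_C = 57 − 37.34 = 19.66 kip.

R_C = 19.66 kip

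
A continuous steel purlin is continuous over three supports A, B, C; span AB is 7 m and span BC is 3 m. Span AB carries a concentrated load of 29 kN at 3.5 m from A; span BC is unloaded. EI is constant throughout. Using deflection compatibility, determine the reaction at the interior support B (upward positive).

Take M_B as the redundant. Released structure: two simple spans AB and BC with a hinge at B.
Rotations at B on the released spans (each span's end-slope, ×1/EI):
  span AB: point load 29 at a = 3.5: Pab(L + a)/(6LEI) = 88.81/EI
  relative rotation θ_0 = (88.81 + 0)/EI = 88.81/EI
A unit hogging moment at B produces rotation L₁/(3EI) + L₂/(3EI) = 3.333/EI.
Slope continuity at B: θ_0 = M_B·3.333/EI, so M_B = 88.81/3.333 = 26.64 kN·m (hogging).
Span AB, ΣM about A with M_B applied at B: R_B^{AB}·7 = 101.5 + 26.64, so R_B^{AB} = 18.31 kN and R_A = 29 − 18.31 = 10.69 kN.
Span BC, ΣM about C: R_B^{BC}·3 = 0 + 26.64, so R_B^{BC} = 8.881 kN and R_C = 0 − 8.881 = -8.881 kN.
R_B = 18.31 + 8.881 = 27.19 kN.

R_B = 27.19 kN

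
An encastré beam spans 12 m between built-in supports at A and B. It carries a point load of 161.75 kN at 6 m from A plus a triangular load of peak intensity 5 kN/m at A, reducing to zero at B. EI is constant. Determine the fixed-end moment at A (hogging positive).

Release both end moments; the primary structure is a simply-supported span AB with redundants M_A and M_B.
End rotations of the released simple span under the applied load (×1/EI):
  at A: point load 161.75 at a = 6: Pab(L + b)/(6LEI) = 1456/EI
  at B: point load 161.75 at a = 6: Pab(L + a)/(6LEI) = 1456/EI
  at A: triangular load, peak 5: w₀L³/(45EI) = 192/EI
  at B: triangular load, peak 5: 7w₀L³/(360EI) = 168/EI
  θ_A0 = 1648/EI,  θ_B0 = 1624/EI
Flexibility coefficients: a unit moment at one end gives L/(3EI) there and L/(6EI) at the far end, so f₁₁ = f₂₂ = 4/EI and f₁₂ = f₂₁ = 2/EI.
Compatibility — zero rotation at each built-in end:
  4 M_A + 2 M_B = 1648
  2 M_A + 4 M_B = 1624
Solving the pair gives M_A = 278.6 kN·m and M_B = 266.6 kN·m (hogging).

M_A = 278.6 kN·m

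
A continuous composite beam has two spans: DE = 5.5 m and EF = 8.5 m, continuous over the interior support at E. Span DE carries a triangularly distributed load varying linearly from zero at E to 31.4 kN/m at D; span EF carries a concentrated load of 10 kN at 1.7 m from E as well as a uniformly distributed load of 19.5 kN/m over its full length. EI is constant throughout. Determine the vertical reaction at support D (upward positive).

R_D = 32.82 kN

Take M_E as the redundant. Released structure: two simple spans DE and EF with a hinge at E.
Discontinuity in slope at E on the released structure — sum the simple-span end rotations:
  span DE: triangular load, peak 31.4: 7w₀L³/(360EI) = 101.6/EI
  span EF: point load 10 at a = 1.7: Pab(L + b)/(6LEI) = 34.68/EI
  span EF: UDL 19.5: wL³/(24EI) = 499/EI
  relative rotation θ_0 = (101.6 + 533.7)/EI = 635.2/EI
A unit hogging moment at E produces rotation L₁/(3EI) + L₂/(3EI) = 4.667/EI.
Compatibility: M_E·(L₁+L₂)/(3EI) = θ_0, giving M_E = 136.1 kN·m (hogging).
Span DE, ΣM about D with M_E applied at E: R_E^{DE}·5.5 = 158.3 + 136.1, so R_E^{DE} = 53.53 kN and R_D = 86.35 − 53.53 = 32.82 kN.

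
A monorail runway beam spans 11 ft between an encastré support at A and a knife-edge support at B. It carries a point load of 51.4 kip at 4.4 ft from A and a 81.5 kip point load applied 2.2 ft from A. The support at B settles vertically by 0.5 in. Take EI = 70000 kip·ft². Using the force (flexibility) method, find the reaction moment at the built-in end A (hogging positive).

Take the reaction at B as the redundant and release it; the primary structure is a cantilever fixed at A.
Free-end deflection of the primary structure under the applied loading (downward +):
  point load 51.4 at a = 4.4: Pa²(3L − a)/(6EI) = 4743/EI
  point load 81.5 at a = 2.2: Pa²(3L − a)/(6EI) = 2025/EI
  δ_0 = 6768/EI
Tip deflection under a unit load at B: L³/(3EI) = 443.7/EI.
With EI = 70000 kip·ft²: δ_0 = 0.096689 ft and δ_{BB} = 0.006338 ft/kip.
Compatibility — the beam at B must follow the support down by 0.04167 ft: δ_0 − R_B·δ_{BB} = 0.04167, so R_B = (0.096689 − 0.04167)/0.006338 = 8.681 kip.
Moment equilibrium about A: M_A = Σ(load moments about A) − R_B·L = 405.5 − 8.681×11 = 310 kip·ft.

M_A = 310 kip·ft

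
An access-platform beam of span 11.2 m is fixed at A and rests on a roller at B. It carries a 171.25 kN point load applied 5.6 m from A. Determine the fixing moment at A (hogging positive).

Choose R_B as the redundant. The primary structure is the cantilever fixed at A.
Deflection at B on the released cantilever, summing each load's contribution:
  point load 171.25 at a = 5.6: Pa²(3L − a)/(6EI) = 25062/EI
Flexibility coefficient — unit upward force at B: δ_{BB} = L³/(3EI) = 468.3/EI.
The prop prevents deflection at B: R_B = δ_0/δ_{BB} = 25062/468.3 = 53.52 kN.
Moment equilibrium about A: M_A = Σ(load moments about A) − R_B·L = 959 − 53.52×11.2 = 359.6 kN·m.

M_A = 359.6 kN·m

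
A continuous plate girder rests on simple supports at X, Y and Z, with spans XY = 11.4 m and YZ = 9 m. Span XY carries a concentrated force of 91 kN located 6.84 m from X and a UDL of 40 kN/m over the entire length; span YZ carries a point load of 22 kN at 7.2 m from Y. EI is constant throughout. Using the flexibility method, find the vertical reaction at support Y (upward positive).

Release continuity at Y by inserting a hinge; the redundant is the internal moment M_Y. The primary structure is two simply-supported spans XY and YZ.
Rotations at Y on the released spans (each span's end-slope, ×1/EI):
  span XY: point load 91 at a = 6.84: Pab(L + a)/(6LEI) = 756.9/EI
  span XY: UDL 40: wL³/(24EI) = 2469/EI
  span YZ: point load 22 at a = 7.2: Pab(L + b)/(6LEI) = 57.02/EI
  relative rotation θ_0 = (3226 + 57.02)/EI = 3283/EI
A unit hogging moment at Y produces rotation L₁/(3EI) + L₂/(3EI) = 6.8/EI.
Slope continuity at Y: θ_0 = M_Y·6.8/EI, so M_Y = 3283/6.8 = 482.8 kN·m (hogging).
Span XY, ΣM about X with M_Y applied at Y: R_Y^{XY}·11.4 = 3222 + 482.8, so R_Y^{XY} = 325 kN and R_X = 547 − 325 = 222 kN.
Span YZ, ΣM about Z: R_Y^{YZ}·9 = 39.6 + 482.8, so R_Y^{YZ} = 58.05 kN and R_Z = 22 − 58.05 = -36.05 kN.
R_Y = 325 + 58.05 = 383 kN.

R_Y = 383 kN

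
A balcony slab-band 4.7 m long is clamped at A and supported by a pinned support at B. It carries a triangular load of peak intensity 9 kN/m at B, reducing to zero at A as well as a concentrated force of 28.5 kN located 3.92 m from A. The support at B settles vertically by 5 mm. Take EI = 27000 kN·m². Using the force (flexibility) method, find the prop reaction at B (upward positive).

R_B = 29.2 kN

Take the reaction at B as the redundant and release it; the primary structure is a cantilever fixed at A.
Downward deflection at the released point B due to the loads:
  triangular load, peak 9 at the free end: 11w₀L⁴/(120EI) = 402.6/EI
  point load 28.5 at a = 3.92: Pa²(3L − a)/(6EI) = 743/EI
  δ_0 = 1146/EI
Flexibility coefficient — unit upward force at B: δ_{BB} = L³/(3EI) = 34.61/EI.
With EI = 27000 kN·m²: δ_0 = 0.04243 m and δ_{BB} = 0.001282 m/kN.
Compatibility — the beam at B must follow the support down by 0.005 m: δ_0 − R_B·δ_{BB} = 0.005, so R_B = (0.04243 − 0.005)/0.001282 = 29.2 kN.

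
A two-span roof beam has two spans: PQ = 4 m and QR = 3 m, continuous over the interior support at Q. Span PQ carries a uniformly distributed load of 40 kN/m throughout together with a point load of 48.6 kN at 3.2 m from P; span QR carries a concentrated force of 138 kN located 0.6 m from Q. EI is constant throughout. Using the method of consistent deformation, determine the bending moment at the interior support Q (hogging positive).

M_Q = 87.26 kN·m

Release continuity at Q by inserting a hinge; the redundant is the internal moment M_Q. The primary structure is two simply-supported spans PQ and QR.
Rotations at Q on the released spans (each span's end-slope, ×1/EI):
  span PQ: UDL 40: wL³/(24EI) = 106.7/EI
  span PQ: point load 48.6 at a = 3.2: Pab(L + a)/(6LEI) = 37.32/EI
  span QR: point load 138 at a = 0.6: Pab(L + b)/(6LEI) = 59.62/EI
  relative rotation θ_0 = (144 + 59.62)/EI = 203.6/EI
A unit hogging moment at Q produces rotation L₁/(3EI) + L₂/(3EI) = 2.333/EI.
Slope continuity at Q: θ_0 = M_Q·2.333/EI, so M_Q = 203.6/2.333 = 87.26 kN·m (hogging).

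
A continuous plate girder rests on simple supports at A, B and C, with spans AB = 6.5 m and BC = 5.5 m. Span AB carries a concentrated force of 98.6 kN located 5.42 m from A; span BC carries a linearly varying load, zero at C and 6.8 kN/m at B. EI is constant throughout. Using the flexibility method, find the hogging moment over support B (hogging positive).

M_B = 50.39 kN·m

Insert a hinge at B; M_B is the redundant, and each span becomes simply supported.
Discontinuity in slope at B on the released structure — sum the simple-span end rotations:
  span AB: point load 98.6 at a = 5.42: Pab(L + a)/(6LEI) = 176.4/EI
  span BC: triangular load, peak 6.8: w₀L³/(45EI) = 25.14/EI
  relative rotation θ_0 = (176.4 + 25.14)/EI = 201.5/EI
A unit hogging moment at B produces rotation L₁/(3EI) + L₂/(3EI) = 4/EI.
Slope continuity at B: θ_0 = M_B·4/EI, so M_B = 201.5/4 = 50.39 kN·m (hogging).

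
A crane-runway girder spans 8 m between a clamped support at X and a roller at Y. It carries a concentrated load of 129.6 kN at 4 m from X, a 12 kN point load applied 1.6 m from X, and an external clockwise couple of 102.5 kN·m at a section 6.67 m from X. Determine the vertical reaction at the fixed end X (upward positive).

Remove the prop at Y; the released (primary) structure is a cantilever built in at X.
Downward deflection at the released point Y due to the loads:
  point load 129.6 at a = 4: Pa²(3L − a)/(6EI) = 6912/EI
  point load 12 at a = 1.6: Pa²(3L − a)/(6EI) = 114.7/EI
  clockwise couple 102.5 at a = 6.67: M₀a(2L − a)/(2EI) = 3189/EI
  δ_0 = 10216/EI
Tip deflection under a unit load at Y: L³/(3EI) = 170.7/EI.
The prop prevents deflection at Y: R_Y = δ_0/δ_{YY} = 10216/170.7 = 59.86 kN.
Vertical equilibrium: R_X = ΣP − R_Y = 141.6 − 59.86 = 81.74 kN.

R_X = 81.74 kN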